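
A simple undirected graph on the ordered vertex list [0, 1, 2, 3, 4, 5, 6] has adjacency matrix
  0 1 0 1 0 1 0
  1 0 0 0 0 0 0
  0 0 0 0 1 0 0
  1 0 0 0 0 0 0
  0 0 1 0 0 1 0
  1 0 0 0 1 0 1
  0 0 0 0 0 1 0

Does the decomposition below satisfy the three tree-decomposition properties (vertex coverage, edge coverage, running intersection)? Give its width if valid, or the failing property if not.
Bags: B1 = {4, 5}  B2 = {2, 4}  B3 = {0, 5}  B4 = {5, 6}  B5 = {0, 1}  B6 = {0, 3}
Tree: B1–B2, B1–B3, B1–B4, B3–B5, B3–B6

Yes; width 1.

Every vertex of G appears in some bag (union = {0, 1, 2, 3, 4, 5, 6}); every edge is covered by a bag; and for each vertex v the set of bags containing v is connected in the bag tree. The decomposition is therefore valid. The largest bag has 2 vertices, so the width is 1.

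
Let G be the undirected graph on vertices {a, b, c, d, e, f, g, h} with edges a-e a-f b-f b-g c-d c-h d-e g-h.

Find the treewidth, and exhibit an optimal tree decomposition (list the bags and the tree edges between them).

Treewidth 2.
One such decomposition:
Bags: B1 = {c, d, e}  B2 = {a, c, e}  B3 = {a, c, f}  B4 = {b, c, f}  B5 = {b, c, g}  B6 = {c, g, h}
Tree: B1–B2, B2–B3, B3–B4, B4–B5, B5–B6

The largest bag has 3 vertices, giving width 2; this decomposition certifies tw(G) ≤ 2. For the lower bound, G contains the cycle c–d–e–a–f–b–g–h–c, so G is not a forest; only forests have treewidth ≤ 1, hence tw(G) ≥ 2. Therefore the treewidth is 2.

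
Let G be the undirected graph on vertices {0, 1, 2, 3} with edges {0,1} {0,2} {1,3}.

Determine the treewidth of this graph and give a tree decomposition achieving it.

Treewidth 1.
One optimal decomposition is:
Bags: B1 = {1, 3}  B2 = {0, 1}  B3 = {0, 2}
Tree: B1–B2, B2–B3

Each bag holds 2 vertices, so the decomposition has width 1, which upper-bounds the treewidth. Since G has at least one edge (e.g. 3–1), it is not an edgeless graph, so tw(G) ≥ 1. The upper and lower bounds meet at 1, so that is the treewidth.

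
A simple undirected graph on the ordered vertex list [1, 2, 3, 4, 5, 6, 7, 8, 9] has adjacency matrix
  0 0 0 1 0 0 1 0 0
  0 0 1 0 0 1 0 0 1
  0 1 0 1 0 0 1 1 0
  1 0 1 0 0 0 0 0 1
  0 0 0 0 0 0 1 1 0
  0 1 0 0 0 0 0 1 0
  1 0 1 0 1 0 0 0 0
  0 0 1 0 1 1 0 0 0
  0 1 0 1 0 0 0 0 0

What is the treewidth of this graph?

A width-3 tree decomposition is:
Bags: B1 = {1, 5, 7, 8}  B2 = {1, 3, 7, 8}  B3 = {1, 3, 4, 8}  B4 = {3, 4, 6, 8}  B5 = {2, 3, 4, 6}  B6 = {2, 4, 6, 9}
Tree: B1–B2, B2–B3, B3–B4, B4–B5, B5–B6
The largest bag has 4 vertices, giving width 3; this decomposition certifies tw(G) ≤ 3. For the lower bound: the 4 vertex sets {1,5,7}, {8}, {3}, {2,4,6,9} are disjoint, each induces a connected subgraph, and every pair is joined by at least one edge of G. Contracting each set to a single vertex therefore yields K_{4} as a minor, and since treewidth is minor-monotone, tw(G) ≥ tw(K_{4}) = 3. The upper and lower bounds meet at 3, so that is the treewidth.

3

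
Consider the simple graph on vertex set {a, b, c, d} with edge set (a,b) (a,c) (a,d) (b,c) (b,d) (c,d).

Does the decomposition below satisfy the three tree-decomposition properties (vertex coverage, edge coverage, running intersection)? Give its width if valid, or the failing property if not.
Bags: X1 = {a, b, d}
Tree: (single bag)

No — vertex c appears in no bag.

A tree decomposition must satisfy three properties: every vertex lies in some bag; for every edge, both endpoints lie together in some bag; and for every vertex, the bags containing it form a connected subtree. Here vertex c appears in no bag, so the decomposition is invalid.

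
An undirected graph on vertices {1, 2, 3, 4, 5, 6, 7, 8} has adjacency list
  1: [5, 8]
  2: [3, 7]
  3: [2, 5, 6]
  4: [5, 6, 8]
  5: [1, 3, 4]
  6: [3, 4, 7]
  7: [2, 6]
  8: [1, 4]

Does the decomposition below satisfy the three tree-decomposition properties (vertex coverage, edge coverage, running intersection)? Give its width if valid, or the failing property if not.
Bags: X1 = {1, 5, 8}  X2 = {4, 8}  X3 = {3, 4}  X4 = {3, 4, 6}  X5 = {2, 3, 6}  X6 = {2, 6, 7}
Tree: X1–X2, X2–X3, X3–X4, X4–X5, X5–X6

A tree decomposition must satisfy three properties: every vertex lies in some bag; for every edge, both endpoints lie together in some bag; and for every vertex, the bags containing it form a connected subtree. Here edge (5,4) lies in no bag, so the decomposition is invalid.

No — edge (5,4) lies in no bag.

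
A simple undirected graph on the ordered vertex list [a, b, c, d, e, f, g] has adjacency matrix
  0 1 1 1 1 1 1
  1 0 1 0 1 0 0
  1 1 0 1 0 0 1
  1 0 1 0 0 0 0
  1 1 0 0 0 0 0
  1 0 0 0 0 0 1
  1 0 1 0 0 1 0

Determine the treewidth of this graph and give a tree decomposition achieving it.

Every bag has size at most 3, so the width is 3 − 1 = 2 and tw(G) ≤ 2. Conversely, {a, b, e} is a clique of size 3, and the vertices of any clique must share a bag in every tree decomposition; so some bag has ≥ 3 vertices and tw(G) ≥ 2. Combining the bounds, tw(G) = 2.

Treewidth 2.
One such decomposition:
Bags: B1 = {a, b, c}  B2 = {a, c, g}  B3 = {a, c, d}  B4 = {a, f, g}  B5 = {a, b, e}
Tree: B1–B2, B1–B3, B2–B4, B1–B5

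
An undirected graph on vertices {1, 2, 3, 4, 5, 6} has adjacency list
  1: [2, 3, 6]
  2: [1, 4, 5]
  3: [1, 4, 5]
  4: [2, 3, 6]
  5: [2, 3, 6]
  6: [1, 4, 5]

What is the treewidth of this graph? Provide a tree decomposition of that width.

The largest bag has 4 vertices, giving width 3; this decomposition certifies tw(G) ≤ 3. For the lower bound: the 4 vertex sets {1,2}, {3,4}, {6}, {5} are disjoint, each induces a connected subgraph, and every pair is joined by at least one edge of G. Contracting each set to a single vertex therefore yields K_{4} as a minor, and since treewidth is minor-monotone, tw(G) ≥ tw(K_{4}) = 3. Therefore the treewidth is 3.

Treewidth 3.
Bags: B1 = {1, 2, 3, 6}  B2 = {2, 3, 4, 6}  B3 = {2, 3, 5, 6}
Tree: B1–B2, B2–B3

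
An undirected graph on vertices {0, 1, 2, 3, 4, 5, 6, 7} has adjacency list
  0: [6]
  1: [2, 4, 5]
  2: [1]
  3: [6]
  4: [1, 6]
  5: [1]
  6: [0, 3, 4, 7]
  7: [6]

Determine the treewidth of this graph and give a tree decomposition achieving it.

Treewidth 1.
One such decomposition:
Bags: B1 = {0, 6}  B2 = {4, 6}  B3 = {1, 4}  B4 = {3, 6}  B5 = {1, 5}  B6 = {1, 2}  B7 = {6, 7}
Tree: B1–B2, B2–B3, B2–B4, B3–B5, B5–B6, B1–B7

Every bag has size at most 2, so the width is 2 − 1 = 1 and tw(G) ≤ 1. Any graph with an edge has treewidth ≥ 1, and G has the edge 0–6. The upper and lower bounds meet at 1, so that is the treewidth.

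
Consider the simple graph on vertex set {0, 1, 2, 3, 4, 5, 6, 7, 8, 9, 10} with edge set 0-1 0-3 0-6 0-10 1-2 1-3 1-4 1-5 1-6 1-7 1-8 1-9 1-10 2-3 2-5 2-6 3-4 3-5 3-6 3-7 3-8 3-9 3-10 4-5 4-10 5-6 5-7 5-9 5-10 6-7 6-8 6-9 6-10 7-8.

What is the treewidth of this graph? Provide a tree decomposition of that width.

Treewidth 4.
Bags: B1 = {1, 3, 4, 5, 10}  B2 = {1, 3, 5, 6, 10}  B3 = {1, 3, 5, 6, 7}  B4 = {1, 3, 6, 7, 8}  B5 = {0, 1, 3, 6, 10}  B6 = {1, 2, 3, 5, 6}  B7 = {1, 3, 5, 6, 9}
Tree: B1–B2, B2–B3, B3–B4, B2–B5, B2–B6, B6–B7

Every bag has size at most 5, so the width is 5 − 1 = 4 and tw(G) ≤ 4. For the lower bound, the 5 vertices {1, 3, 4, 5, 10} are pairwise adjacent, and any tree decomposition puts a clique entirely inside one bag — forcing width ≥ 4. Combining the bounds, tw(G) = 4.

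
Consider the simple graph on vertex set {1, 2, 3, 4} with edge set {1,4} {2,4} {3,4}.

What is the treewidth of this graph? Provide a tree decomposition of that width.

Each bag holds 2 vertices, so the decomposition has width 1, which upper-bounds the treewidth. G has an edge, so its treewidth is at least 1. Hence tw(G) = 1 exactly.

Treewidth 1.
One optimal decomposition is:
Bags: B1 = {2, 4}  B2 = {1, 4}  B3 = {3, 4}
Tree: B1–B2, B2–B3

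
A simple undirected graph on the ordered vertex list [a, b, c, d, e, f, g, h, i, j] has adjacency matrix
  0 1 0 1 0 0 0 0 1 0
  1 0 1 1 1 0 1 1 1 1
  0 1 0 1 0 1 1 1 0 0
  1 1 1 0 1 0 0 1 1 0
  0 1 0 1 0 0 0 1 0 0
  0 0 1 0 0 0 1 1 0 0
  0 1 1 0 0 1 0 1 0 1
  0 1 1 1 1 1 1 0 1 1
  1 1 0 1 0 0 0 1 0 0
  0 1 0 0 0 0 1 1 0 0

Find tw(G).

3

A width-3 tree decomposition is:
Bags: B1 = {b, d, h, i}  B2 = {b, c, d, h}  B3 = {b, c, g, h}  B4 = {b, g, h, j}  B5 = {b, d, e, h}  B6 = {c, f, g, h}  B7 = {a, b, d, i}
Tree: B1–B2, B2–B3, B3–B4, B1–B5, B3–B6, B1–B7
Every bag has size at most 4, so the width is 4 − 1 = 3 and tw(G) ≤ 3. For the lower bound, the 4 vertices {c, f, g, h} are pairwise adjacent, and any tree decomposition puts a clique entirely inside one bag — forcing width ≥ 3. The upper and lower bounds meet at 3, so that is the treewidth.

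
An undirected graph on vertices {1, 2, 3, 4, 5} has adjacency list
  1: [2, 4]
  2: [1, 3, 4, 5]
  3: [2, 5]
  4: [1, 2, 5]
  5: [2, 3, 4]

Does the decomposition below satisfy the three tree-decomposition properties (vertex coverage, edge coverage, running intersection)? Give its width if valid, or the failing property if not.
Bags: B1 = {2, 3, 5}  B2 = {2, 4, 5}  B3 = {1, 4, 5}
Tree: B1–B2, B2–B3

A tree decomposition must satisfy three properties: every vertex lies in some bag; for every edge, both endpoints lie together in some bag; and for every vertex, the bags containing it form a connected subtree. Here edge (2,1) lies in no bag, so the decomposition is invalid.

No — edge (2,1) lies in no bag.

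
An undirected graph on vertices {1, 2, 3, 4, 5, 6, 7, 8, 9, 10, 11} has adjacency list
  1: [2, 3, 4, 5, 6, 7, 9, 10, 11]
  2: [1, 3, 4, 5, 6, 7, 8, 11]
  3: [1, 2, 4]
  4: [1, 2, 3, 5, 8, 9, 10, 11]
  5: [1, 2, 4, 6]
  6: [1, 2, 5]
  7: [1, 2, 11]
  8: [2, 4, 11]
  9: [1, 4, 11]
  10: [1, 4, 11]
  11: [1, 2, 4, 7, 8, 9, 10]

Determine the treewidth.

A width-3 tree decomposition is:
Bags: B1 = {1, 2, 5, 6}  B2 = {1, 2, 4, 5}  B3 = {1, 2, 4, 11}  B4 = {1, 2, 3, 4}  B5 = {2, 4, 8, 11}  B6 = {1, 4, 10, 11}  B7 = {1, 4, 9, 11}  B8 = {1, 2, 7, 11}
Tree: B1–B2, B2–B3, B3–B4, B3–B5, B3–B6, B3–B7, B3–B8
Each bag holds 4 vertices, so the decomposition has width 3, which upper-bounds the treewidth. Conversely, {2, 4, 8, 11} is a clique of size 4, and the vertices of any clique must share a bag in every tree decomposition; so some bag has ≥ 4 vertices and tw(G) ≥ 3. The upper and lower bounds meet at 3, so that is the treewidth.

3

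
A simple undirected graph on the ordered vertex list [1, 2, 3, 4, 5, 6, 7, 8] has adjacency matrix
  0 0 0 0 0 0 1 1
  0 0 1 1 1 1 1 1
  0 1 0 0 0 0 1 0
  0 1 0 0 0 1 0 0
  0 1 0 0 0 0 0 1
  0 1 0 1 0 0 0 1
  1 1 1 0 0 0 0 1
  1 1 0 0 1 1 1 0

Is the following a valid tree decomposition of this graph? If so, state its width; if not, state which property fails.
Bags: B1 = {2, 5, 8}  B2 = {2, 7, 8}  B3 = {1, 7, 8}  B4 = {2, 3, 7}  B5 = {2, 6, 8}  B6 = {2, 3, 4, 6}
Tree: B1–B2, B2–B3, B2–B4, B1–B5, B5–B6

No — bags containing vertex 3 are not connected in the tree.

A tree decomposition must satisfy three properties: every vertex lies in some bag; for every edge, both endpoints lie together in some bag; and for every vertex, the bags containing it form a connected subtree. Here bags containing vertex 3 are not connected in the tree, so the decomposition is invalid.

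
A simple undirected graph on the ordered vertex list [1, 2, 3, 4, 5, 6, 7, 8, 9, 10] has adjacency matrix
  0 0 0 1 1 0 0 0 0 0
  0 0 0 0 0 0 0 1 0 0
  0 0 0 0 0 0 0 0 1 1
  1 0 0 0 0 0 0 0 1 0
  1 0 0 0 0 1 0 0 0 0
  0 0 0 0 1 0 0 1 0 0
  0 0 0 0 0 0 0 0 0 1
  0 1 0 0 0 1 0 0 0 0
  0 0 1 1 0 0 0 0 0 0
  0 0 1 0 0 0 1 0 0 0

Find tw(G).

1

A width-1 tree decomposition is:
Bags: B1 = {7, 10}  B2 = {3, 10}  B3 = {3, 9}  B4 = {4, 9}  B5 = {1, 4}  B6 = {1, 5}  B7 = {5, 6}  B8 = {6, 8}  B9 = {2, 8}
Tree: B1–B2, B2–B3, B3–B4, B4–B5, B5–B6, B6–B7, B7–B8, B8–B9
Each bag holds 2 vertices, so the decomposition has width 1, which upper-bounds the treewidth. Any graph with an edge has treewidth ≥ 1, and G has the edge 7–10. Combining the bounds, tw(G) = 1.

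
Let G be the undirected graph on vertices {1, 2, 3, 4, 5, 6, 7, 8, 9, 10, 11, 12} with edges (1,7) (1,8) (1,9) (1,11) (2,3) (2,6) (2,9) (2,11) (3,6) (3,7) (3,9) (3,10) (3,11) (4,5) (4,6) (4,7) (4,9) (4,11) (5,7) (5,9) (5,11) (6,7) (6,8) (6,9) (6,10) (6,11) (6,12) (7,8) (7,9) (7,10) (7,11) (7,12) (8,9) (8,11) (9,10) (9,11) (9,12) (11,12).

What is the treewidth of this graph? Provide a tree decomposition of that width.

Every bag has size at most 5, so the width is 5 − 1 = 4 and tw(G) ≤ 4. For the lower bound, the 5 vertices {2, 3, 6, 9, 11} are pairwise adjacent, and any tree decomposition puts a clique entirely inside one bag — forcing width ≥ 4. Hence tw(G) = 4 exactly.

Treewidth 4.
Bags: B1 = {6, 7, 9, 11, 12}  B2 = {3, 6, 7, 9, 11}  B3 = {2, 3, 6, 9, 11}  B4 = {4, 6, 7, 9, 11}  B5 = {3, 6, 7, 9, 10}  B6 = {6, 7, 8, 9, 11}  B7 = {1, 7, 8, 9, 11}  B8 = {4, 5, 7, 9, 11}
Tree: B1–B2, B2–B3, B2–B4, B2–B5, B1–B6, B6–B7, B4–B8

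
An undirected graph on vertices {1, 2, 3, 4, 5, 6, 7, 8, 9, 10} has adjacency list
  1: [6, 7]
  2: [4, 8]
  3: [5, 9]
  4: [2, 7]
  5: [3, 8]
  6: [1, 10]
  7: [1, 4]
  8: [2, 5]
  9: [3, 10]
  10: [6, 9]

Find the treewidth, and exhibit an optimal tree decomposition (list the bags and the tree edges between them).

Every bag has size at most 3, so the width is 3 − 1 = 2 and tw(G) ≤ 2. For the lower bound, G contains the cycle 3–5–8–2–4–7–1–6–10–9–3, so G is not a forest; only forests have treewidth ≤ 1, hence tw(G) ≥ 2. Therefore the treewidth is 2.

Treewidth 2.
One such decomposition:
Bags: B1 = {3, 5, 8}  B2 = {2, 3, 8}  B3 = {2, 3, 4}  B4 = {3, 4, 7}  B5 = {1, 3, 7}  B6 = {1, 3, 6}  B7 = {3, 6, 10}  B8 = {3, 9, 10}
Tree: B1–B2, B2–B3, B3–B4, B4–B5, B5–B6, B6–B7, B7–B8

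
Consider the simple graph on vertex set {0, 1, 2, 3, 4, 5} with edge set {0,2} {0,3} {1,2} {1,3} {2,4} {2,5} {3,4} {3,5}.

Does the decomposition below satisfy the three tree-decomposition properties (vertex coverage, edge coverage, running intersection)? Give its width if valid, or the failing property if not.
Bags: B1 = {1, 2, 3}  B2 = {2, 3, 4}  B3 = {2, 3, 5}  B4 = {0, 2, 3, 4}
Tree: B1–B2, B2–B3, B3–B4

No — bags containing vertex 4 are not connected in the tree.

A tree decomposition must satisfy three properties: every vertex lies in some bag; for every edge, both endpoints lie together in some bag; and for every vertex, the bags containing it form a connected subtree. Here bags containing vertex 4 are not connected in the tree, so the decomposition is invalid.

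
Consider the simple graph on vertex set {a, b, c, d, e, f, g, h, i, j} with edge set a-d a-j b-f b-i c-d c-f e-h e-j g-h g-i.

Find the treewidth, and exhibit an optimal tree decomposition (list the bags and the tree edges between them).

Every bag has size at most 3, so the width is 3 − 1 = 2 and tw(G) ≤ 2. The edges c–f–b–i–g–h–e–j–a–d–c form a cycle, so G is not a tree and its treewidth is at least 2. Therefore the treewidth is 2.

Treewidth 2.
Bags: B1 = {b, c, f}  B2 = {b, c, i}  B3 = {c, g, i}  B4 = {c, g, h}  B5 = {c, e, h}  B6 = {c, e, j}  B7 = {a, c, j}  B8 = {a, c, d}
Tree: B1–B2, B2–B3, B3–B4, B4–B5, B5–B6, B6–B7, B7–B8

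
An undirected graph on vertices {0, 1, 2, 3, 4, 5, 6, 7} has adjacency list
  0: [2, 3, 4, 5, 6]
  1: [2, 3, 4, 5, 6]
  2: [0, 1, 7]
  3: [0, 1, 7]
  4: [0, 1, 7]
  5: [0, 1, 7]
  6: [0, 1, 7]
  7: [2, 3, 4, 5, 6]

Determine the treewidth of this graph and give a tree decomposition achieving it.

Every bag has size at most 4, so the width is 4 − 1 = 3 and tw(G) ≤ 3. For the lower bound: the 4 vertex sets {1,3}, {0,6}, {7}, {4} are disjoint, each induces a connected subgraph, and every pair is joined by at least one edge of G. Contracting each set to a single vertex therefore yields K_{4} as a minor, and since treewidth is minor-monotone, tw(G) ≥ tw(K_{4}) = 3. The upper and lower bounds meet at 3, so that is the treewidth.

Treewidth 3.
One optimal decomposition is:
Bags: B1 = {0, 1, 3, 7}  B2 = {0, 1, 6, 7}  B3 = {0, 1, 4, 7}  B4 = {0, 1, 5, 7}  B5 = {0, 1, 2, 7}
Tree: B1–B2, B2–B3, B3–B4, B4–B5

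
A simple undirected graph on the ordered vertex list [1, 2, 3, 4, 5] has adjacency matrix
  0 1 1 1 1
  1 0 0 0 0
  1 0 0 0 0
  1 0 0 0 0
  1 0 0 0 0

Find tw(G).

A width-1 tree decomposition is:
Bags: B1 = {1, 4}  B2 = {1, 3}  B3 = {1, 5}  B4 = {1, 2}
Tree: B1–B2, B2–B3, B3–B4
Each bag holds 2 vertices, so the decomposition has width 1, which upper-bounds the treewidth. Any graph with an edge has treewidth ≥ 1, and G has the edge 4–1. The upper and lower bounds meet at 1, so that is the treewidth.

1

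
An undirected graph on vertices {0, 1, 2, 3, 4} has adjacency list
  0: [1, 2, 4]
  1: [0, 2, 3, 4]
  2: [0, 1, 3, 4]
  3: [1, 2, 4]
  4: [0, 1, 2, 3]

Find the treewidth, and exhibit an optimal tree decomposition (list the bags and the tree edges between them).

Treewidth 3.
One such decomposition:
Bags: B1 = {0, 1, 2, 4}  B2 = {1, 2, 3, 4}
Tree: B1–B2

Every bag has size at most 4, so the width is 4 − 1 = 3 and tw(G) ≤ 3. For the lower bound, the 4 vertices {0, 1, 2, 4} are pairwise adjacent, and any tree decomposition puts a clique entirely inside one bag — forcing width ≥ 3. Therefore the treewidth is 3.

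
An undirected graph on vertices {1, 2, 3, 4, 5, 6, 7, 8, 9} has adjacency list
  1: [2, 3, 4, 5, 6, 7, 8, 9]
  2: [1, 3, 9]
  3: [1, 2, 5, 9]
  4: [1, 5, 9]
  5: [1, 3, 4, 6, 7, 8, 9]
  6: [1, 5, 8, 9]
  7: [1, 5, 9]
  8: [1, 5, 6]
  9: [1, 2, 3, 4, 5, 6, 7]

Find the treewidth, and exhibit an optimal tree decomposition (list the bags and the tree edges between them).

Treewidth 3.
One such decomposition:
Bags: B1 = {1, 3, 5, 9}  B2 = {1, 4, 5, 9}  B3 = {1, 5, 7, 9}  B4 = {1, 2, 3, 9}  B5 = {1, 5, 6, 9}  B6 = {1, 5, 6, 8}
Tree: B1–B2, B1–B3, B1–B4, B3–B5, B5–B6

Every bag has size at most 4, so the width is 4 − 1 = 3 and tw(G) ≤ 3. Conversely, {1, 2, 3, 9} is a clique of size 4, and the vertices of any clique must share a bag in every tree decomposition; so some bag has ≥ 4 vertices and tw(G) ≥ 3. Therefore the treewidth is 3.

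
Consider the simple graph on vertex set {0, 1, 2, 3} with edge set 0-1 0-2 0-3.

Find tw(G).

1

A width-1 tree decomposition is:
Bags: B1 = {0, 3}  B2 = {0, 2}  B3 = {0, 1}
Tree: B1–B2, B1–B3
Each bag holds 2 vertices, so the decomposition has width 1, which upper-bounds the treewidth. Since G has at least one edge (e.g. 0–3), it is not an edgeless graph, so tw(G) ≥ 1. Combining the bounds, tw(G) = 1.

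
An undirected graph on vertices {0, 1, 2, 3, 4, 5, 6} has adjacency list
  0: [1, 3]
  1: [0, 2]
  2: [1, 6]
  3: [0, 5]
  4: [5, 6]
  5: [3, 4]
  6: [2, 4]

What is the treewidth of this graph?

2

A width-2 tree decomposition is:
Bags: B1 = {0, 1, 3}  B2 = {1, 2, 3}  B3 = {2, 3, 6}  B4 = {3, 4, 6}  B5 = {3, 4, 5}
Tree: B1–B2, B2–B3, B3–B4, B4–B5
The largest bag has 3 vertices, giving width 2; this decomposition certifies tw(G) ≤ 2. For the lower bound, G contains the cycle 3–0–1–2–6–4–5–3, so G is not a forest; only forests have treewidth ≤ 1, hence tw(G) ≥ 2. Hence tw(G) = 2 exactly.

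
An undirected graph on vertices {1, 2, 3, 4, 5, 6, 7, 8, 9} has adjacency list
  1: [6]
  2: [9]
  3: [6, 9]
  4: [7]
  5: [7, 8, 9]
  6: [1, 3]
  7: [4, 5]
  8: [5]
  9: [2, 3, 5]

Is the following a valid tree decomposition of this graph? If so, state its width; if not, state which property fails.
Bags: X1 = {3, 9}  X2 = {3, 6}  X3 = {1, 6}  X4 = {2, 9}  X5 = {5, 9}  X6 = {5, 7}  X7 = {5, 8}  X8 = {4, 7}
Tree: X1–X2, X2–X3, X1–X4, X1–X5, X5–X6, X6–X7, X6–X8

Every vertex of G appears in some bag (union = {1, 2, 3, 4, 5, 6, 7, 8, 9}); every edge is covered by a bag; and for each vertex v the set of bags containing v is connected in the bag tree. The decomposition is therefore valid. The largest bag has 2 vertices, so the width is 1.

Yes; width 1.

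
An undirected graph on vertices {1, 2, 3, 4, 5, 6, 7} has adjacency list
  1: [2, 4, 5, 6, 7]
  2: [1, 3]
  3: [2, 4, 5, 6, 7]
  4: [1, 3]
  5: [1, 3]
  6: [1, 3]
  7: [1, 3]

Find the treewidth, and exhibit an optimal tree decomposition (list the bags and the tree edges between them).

Treewidth 2.
One such decomposition:
Bags: B1 = {1, 3, 6}  B2 = {1, 3, 5}  B3 = {1, 3, 7}  B4 = {1, 2, 3}  B5 = {1, 3, 4}
Tree: B1–B2, B2–B3, B3–B4, B4–B5

Each bag holds 3 vertices, so the decomposition has width 2, which upper-bounds the treewidth. Since 3–6–1–5–3 is a cycle in G, G is not acyclic. Forests are exactly the graphs of treewidth ≤ 1, so tw(G) ≥ 2. Therefore the treewidth is 2.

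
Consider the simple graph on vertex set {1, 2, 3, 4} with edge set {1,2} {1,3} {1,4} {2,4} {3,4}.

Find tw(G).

2

A width-2 tree decomposition is:
Bags: B1 = {1, 2, 4}  B2 = {1, 3, 4}
Tree: B1–B2
Every bag has size at most 3, so the width is 3 − 1 = 2 and tw(G) ≤ 2. On the other hand G contains the 3-clique {1, 2, 4}. A clique must lie in a single bag of any decomposition, so no decomposition can have width below 2. Therefore the treewidth is 2.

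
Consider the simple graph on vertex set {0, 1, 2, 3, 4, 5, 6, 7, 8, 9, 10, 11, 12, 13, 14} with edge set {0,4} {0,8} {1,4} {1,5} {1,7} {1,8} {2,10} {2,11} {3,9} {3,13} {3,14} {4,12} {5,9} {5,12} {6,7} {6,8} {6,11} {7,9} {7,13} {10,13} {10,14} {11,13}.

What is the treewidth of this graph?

A width-3 tree decomposition is:
Bags: B1 = {2, 3, 10, 14}  B2 = {2, 3, 10, 13}  B3 = {2, 3, 11, 13}  B4 = {3, 9, 11, 13}  B5 = {7, 9, 11, 13}  B6 = {6, 7, 9, 11}  B7 = {5, 6, 7, 9}  B8 = {1, 5, 6, 7}  B9 = {1, 5, 6, 8}  B10 = {1, 5, 8, 12}  B11 = {1, 4, 8, 12}  B12 = {0, 4, 8, 12}
Tree: B1–B2, B2–B3, B3–B4, B4–B5, B5–B6, B6–B7, B7–B8, B8–B9, B9–B10, B10–B11, B11–B12
The largest bag has 4 vertices, giving width 3; this decomposition certifies tw(G) ≤ 3. For the lower bound: the 4 vertex sets {2,10,14}, {3}, {13}, {6,7,9,11} are disjoint, each induces a connected subgraph, and every pair is joined by at least one edge of G. Contracting each set to a single vertex therefore yields K_{4} as a minor, and since treewidth is minor-monotone, tw(G) ≥ tw(K_{4}) = 3. The upper and lower bounds meet at 3, so that is the treewidth.

3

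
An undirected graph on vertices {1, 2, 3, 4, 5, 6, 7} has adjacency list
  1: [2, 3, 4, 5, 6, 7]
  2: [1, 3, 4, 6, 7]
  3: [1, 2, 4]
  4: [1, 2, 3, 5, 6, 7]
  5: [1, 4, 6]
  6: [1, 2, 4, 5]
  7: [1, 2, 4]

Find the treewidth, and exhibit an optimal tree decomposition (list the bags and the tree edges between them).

Every bag has size at most 4, so the width is 4 − 1 = 3 and tw(G) ≤ 3. For the lower bound, the 4 vertices {1, 2, 3, 4} are pairwise adjacent, and any tree decomposition puts a clique entirely inside one bag — forcing width ≥ 3. Hence tw(G) = 3 exactly.

Treewidth 3.
Bags: B1 = {1, 2, 4, 6}  B2 = {1, 2, 4, 7}  B3 = {1, 4, 5, 6}  B4 = {1, 2, 3, 4}
Tree: B1–B2, B1–B3, B2–B4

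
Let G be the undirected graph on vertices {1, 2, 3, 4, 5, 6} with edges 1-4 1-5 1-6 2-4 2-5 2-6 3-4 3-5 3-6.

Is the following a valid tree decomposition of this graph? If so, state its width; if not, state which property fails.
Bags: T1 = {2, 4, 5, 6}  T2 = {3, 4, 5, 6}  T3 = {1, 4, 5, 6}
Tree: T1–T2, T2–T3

Yes; width 3.

Vertex coverage: the bags together contain {1, 2, 3, 4, 5, 6}, the full vertex set. Edge coverage: each edge of G has both endpoints in at least one bag. Running intersection: for every vertex, the bags containing it form a connected subtree. All three properties hold, so this is a valid tree decomposition of width max|bag| − 1 = 3, and hence tw(G) ≤ 3.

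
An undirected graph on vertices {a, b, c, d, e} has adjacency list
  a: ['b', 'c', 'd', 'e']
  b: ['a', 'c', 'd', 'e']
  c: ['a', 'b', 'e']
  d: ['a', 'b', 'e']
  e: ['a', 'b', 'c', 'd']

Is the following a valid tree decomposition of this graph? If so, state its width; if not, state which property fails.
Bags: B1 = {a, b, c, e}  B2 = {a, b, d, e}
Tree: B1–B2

Checking the three conditions: (i) the bags cover all of {a, b, c, d, e}; (ii) for each edge, some bag contains both endpoints; (iii) the bags containing any fixed vertex form a subtree. All hold, so the decomposition is valid with width 4 − 1 = 3.

Yes; width 3.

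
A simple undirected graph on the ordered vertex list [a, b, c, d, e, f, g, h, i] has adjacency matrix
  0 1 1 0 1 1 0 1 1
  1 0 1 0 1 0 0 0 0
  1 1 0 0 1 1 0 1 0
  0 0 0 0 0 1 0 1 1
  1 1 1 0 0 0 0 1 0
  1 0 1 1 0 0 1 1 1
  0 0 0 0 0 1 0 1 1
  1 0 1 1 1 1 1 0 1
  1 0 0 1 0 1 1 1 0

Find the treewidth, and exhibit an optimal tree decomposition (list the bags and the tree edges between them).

The largest bag has 4 vertices, giving width 3; this decomposition certifies tw(G) ≤ 3. For the lower bound, the 4 vertices {a, c, e, h} are pairwise adjacent, and any tree decomposition puts a clique entirely inside one bag — forcing width ≥ 3. The upper and lower bounds meet at 3, so that is the treewidth.

Treewidth 3.
One such decomposition:
Bags: B1 = {a, f, h, i}  B2 = {f, g, h, i}  B3 = {a, c, f, h}  B4 = {a, c, e, h}  B5 = {a, b, c, e}  B6 = {d, f, h, i}
Tree: B1–B2, B1–B3, B3–B4, B4–B5, B1–B6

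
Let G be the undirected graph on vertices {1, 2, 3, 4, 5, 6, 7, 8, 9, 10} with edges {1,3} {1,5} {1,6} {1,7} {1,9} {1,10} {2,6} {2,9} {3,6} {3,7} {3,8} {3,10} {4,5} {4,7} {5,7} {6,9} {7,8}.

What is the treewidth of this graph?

A width-2 tree decomposition is:
Bags: B1 = {1, 3, 10}  B2 = {1, 3, 7}  B3 = {1, 5, 7}  B4 = {1, 3, 6}  B5 = {1, 6, 9}  B6 = {4, 5, 7}  B7 = {2, 6, 9}  B8 = {3, 7, 8}
Tree: B1–B2, B2–B3, B2–B4, B4–B5, B3–B6, B5–B7, B2–B8
The largest bag has 3 vertices, giving width 2; this decomposition certifies tw(G) ≤ 2. Conversely, {3, 7, 8} is a clique of size 3, and the vertices of any clique must share a bag in every tree decomposition; so some bag has ≥ 3 vertices and tw(G) ≥ 2. The upper and lower bounds meet at 2, so that is the treewidth.

2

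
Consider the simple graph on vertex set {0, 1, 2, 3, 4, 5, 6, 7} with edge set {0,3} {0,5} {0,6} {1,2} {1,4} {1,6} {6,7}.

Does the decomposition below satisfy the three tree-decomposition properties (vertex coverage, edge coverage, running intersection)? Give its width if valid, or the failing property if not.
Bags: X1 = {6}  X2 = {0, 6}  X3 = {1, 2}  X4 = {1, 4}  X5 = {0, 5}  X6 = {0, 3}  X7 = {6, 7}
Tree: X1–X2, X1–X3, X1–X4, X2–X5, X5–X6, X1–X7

No — edge (1,6) lies in no bag.

A tree decomposition must satisfy three properties: every vertex lies in some bag; for every edge, both endpoints lie together in some bag; and for every vertex, the bags containing it form a connected subtree. Here edge (1,6) lies in no bag, so the decomposition is invalid.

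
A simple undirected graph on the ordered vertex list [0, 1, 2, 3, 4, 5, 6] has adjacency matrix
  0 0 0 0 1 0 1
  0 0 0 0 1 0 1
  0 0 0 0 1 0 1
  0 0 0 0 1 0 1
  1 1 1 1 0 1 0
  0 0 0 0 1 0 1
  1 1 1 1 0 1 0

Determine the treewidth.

2

A width-2 tree decomposition is:
Bags: B1 = {1, 4, 6}  B2 = {2, 4, 6}  B3 = {3, 4, 6}  B4 = {4, 5, 6}  B5 = {0, 4, 6}
Tree: B1–B2, B2–B3, B3–B4, B4–B5
Each bag holds 3 vertices, so the decomposition has width 2, which upper-bounds the treewidth. For the lower bound, G contains the cycle 4–1–6–2–4, so G is not a forest; only forests have treewidth ≤ 1, hence tw(G) ≥ 2. The upper and lower bounds meet at 2, so that is the treewidth.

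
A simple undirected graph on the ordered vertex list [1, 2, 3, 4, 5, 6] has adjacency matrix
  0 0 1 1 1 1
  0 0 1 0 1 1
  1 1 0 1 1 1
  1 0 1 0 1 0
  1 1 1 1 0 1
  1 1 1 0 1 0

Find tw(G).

3

A width-3 tree decomposition is:
Bags: B1 = {1, 3, 5, 6}  B2 = {1, 3, 4, 5}  B3 = {2, 3, 5, 6}
Tree: B1–B2, B1–B3
Each bag holds 4 vertices, so the decomposition has width 3, which upper-bounds the treewidth. On the other hand G contains the 4-clique {1, 3, 4, 5}. A clique must lie in a single bag of any decomposition, so no decomposition can have width below 3. The upper and lower bounds meet at 3, so that is the treewidth.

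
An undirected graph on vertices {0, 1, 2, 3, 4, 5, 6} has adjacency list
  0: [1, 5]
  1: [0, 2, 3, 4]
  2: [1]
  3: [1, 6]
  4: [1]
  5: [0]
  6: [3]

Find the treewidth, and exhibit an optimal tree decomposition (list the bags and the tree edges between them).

Treewidth 1.
One such decomposition:
Bags: B1 = {1, 3}  B2 = {1, 4}  B3 = {1, 2}  B4 = {3, 6}  B5 = {0, 1}  B6 = {0, 5}
Tree: B1–B2, B2–B3, B1–B4, B1–B5, B5–B6

Every bag has size at most 2, so the width is 2 − 1 = 1 and tw(G) ≤ 1. Since G has at least one edge (e.g. 3–1), it is not an edgeless graph, so tw(G) ≥ 1. Combining the bounds, tw(G) = 1.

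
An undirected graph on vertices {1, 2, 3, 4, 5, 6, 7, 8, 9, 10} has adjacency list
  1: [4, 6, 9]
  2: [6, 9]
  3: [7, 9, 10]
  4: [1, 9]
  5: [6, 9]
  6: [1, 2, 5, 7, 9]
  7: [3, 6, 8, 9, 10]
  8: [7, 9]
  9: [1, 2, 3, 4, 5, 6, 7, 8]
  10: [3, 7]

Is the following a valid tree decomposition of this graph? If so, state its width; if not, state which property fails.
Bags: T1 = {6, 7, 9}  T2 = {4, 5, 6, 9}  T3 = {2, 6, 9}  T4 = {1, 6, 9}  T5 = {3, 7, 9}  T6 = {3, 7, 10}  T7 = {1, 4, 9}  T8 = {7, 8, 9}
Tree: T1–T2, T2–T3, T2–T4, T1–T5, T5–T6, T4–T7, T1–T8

A tree decomposition must satisfy three properties: every vertex lies in some bag; for every edge, both endpoints lie together in some bag; and for every vertex, the bags containing it form a connected subtree. Here bags containing vertex 4 are not connected in the tree, so the decomposition is invalid.

No — bags containing vertex 4 are not connected in the tree.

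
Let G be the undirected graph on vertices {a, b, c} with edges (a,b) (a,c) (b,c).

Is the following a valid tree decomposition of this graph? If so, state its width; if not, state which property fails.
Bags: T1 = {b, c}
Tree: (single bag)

A tree decomposition must satisfy three properties: every vertex lies in some bag; for every edge, both endpoints lie together in some bag; and for every vertex, the bags containing it form a connected subtree. Here vertex a appears in no bag, so the decomposition is invalid.

No — vertex a appears in no bag.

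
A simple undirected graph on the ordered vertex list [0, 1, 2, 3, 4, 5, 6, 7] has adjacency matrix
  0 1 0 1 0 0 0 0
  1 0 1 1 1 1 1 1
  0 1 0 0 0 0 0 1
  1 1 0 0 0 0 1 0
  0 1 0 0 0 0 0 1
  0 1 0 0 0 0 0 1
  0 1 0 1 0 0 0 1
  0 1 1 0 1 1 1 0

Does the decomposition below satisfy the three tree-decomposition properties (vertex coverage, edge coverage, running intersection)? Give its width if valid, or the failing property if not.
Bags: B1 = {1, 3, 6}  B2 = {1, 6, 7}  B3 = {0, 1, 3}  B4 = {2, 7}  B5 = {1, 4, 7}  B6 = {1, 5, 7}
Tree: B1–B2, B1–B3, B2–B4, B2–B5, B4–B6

No — edge (1,2) lies in no bag.

A tree decomposition must satisfy three properties: every vertex lies in some bag; for every edge, both endpoints lie together in some bag; and for every vertex, the bags containing it form a connected subtree. Here edge (1,2) lies in no bag, so the decomposition is invalid.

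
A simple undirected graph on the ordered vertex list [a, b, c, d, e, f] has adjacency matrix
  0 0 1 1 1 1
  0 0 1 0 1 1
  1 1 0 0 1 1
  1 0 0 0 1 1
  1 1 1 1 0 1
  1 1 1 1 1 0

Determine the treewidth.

A width-3 tree decomposition is:
Bags: B1 = {a, d, e, f}  B2 = {a, c, e, f}  B3 = {b, c, e, f}
Tree: B1–B2, B2–B3
The largest bag has 4 vertices, giving width 3; this decomposition certifies tw(G) ≤ 3. Conversely, {a, d, e, f} is a clique of size 4, and the vertices of any clique must share a bag in every tree decomposition; so some bag has ≥ 4 vertices and tw(G) ≥ 3. Hence tw(G) = 3 exactly.

3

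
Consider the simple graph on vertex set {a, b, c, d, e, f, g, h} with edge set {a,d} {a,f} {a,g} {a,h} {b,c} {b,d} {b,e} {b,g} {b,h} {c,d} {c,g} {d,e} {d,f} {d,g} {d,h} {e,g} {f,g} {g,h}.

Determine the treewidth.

A width-3 tree decomposition is:
Bags: B1 = {b, d, e, g}  B2 = {b, d, g, h}  B3 = {a, d, g, h}  B4 = {b, c, d, g}  B5 = {a, d, f, g}
Tree: B1–B2, B2–B3, B1–B4, B3–B5
Every bag has size at most 4, so the width is 4 − 1 = 3 and tw(G) ≤ 3. On the other hand G contains the 4-clique {a, d, g, h}. A clique must lie in a single bag of any decomposition, so no decomposition can have width below 3. The upper and lower bounds meet at 3, so that is the treewidth.

3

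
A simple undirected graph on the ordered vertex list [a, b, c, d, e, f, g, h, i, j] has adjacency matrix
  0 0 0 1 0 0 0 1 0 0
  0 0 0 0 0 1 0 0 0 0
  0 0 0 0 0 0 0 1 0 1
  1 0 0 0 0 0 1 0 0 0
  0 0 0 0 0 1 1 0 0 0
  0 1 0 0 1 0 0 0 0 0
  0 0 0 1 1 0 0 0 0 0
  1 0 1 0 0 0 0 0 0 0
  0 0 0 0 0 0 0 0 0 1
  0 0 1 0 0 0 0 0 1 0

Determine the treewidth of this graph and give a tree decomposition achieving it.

The largest bag has 2 vertices, giving width 1; this decomposition certifies tw(G) ≤ 1. Any graph with an edge has treewidth ≥ 1, and G has the edge i–j. Combining the bounds, tw(G) = 1.

Treewidth 1.
One such decomposition:
Bags: B1 = {i, j}  B2 = {c, j}  B3 = {c, h}  B4 = {a, h}  B5 = {a, d}  B6 = {d, g}  B7 = {e, g}  B8 = {e, f}  B9 = {b, f}
Tree: B1–B2, B2–B3, B3–B4, B4–B5, B5–B6, B6–B7, B7–B8, B8–B9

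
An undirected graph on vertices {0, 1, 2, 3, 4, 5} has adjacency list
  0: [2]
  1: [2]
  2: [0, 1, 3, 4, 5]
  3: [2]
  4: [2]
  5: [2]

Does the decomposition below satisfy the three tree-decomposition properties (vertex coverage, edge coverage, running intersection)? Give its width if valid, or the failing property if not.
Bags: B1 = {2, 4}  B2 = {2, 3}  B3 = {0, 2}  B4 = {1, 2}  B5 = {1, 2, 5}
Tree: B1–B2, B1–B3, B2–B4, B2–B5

A tree decomposition must satisfy three properties: every vertex lies in some bag; for every edge, both endpoints lie together in some bag; and for every vertex, the bags containing it form a connected subtree. Here bags containing vertex 1 are not connected in the tree, so the decomposition is invalid.

No — bags containing vertex 1 are not connected in the tree.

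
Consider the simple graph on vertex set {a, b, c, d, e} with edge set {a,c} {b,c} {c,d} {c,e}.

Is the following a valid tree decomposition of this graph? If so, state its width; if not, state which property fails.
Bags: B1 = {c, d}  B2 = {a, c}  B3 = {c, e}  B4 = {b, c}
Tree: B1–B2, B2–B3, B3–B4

Yes; width 1.

Every vertex of G appears in some bag (union = {a, b, c, d, e}); every edge is covered by a bag; and for each vertex v the set of bags containing v is connected in the bag tree. The decomposition is therefore valid. The largest bag has 2 vertices, so the width is 1.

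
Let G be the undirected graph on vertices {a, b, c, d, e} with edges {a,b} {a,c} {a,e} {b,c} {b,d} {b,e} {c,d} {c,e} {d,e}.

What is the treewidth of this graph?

A width-3 tree decomposition is:
Bags: B1 = {a, b, c, e}  B2 = {b, c, d, e}
Tree: B1–B2
Every bag has size at most 4, so the width is 4 − 1 = 3 and tw(G) ≤ 3. For the lower bound, the 4 vertices {b, c, d, e} are pairwise adjacent, and any tree decomposition puts a clique entirely inside one bag — forcing width ≥ 3. Hence tw(G) = 3 exactly.

3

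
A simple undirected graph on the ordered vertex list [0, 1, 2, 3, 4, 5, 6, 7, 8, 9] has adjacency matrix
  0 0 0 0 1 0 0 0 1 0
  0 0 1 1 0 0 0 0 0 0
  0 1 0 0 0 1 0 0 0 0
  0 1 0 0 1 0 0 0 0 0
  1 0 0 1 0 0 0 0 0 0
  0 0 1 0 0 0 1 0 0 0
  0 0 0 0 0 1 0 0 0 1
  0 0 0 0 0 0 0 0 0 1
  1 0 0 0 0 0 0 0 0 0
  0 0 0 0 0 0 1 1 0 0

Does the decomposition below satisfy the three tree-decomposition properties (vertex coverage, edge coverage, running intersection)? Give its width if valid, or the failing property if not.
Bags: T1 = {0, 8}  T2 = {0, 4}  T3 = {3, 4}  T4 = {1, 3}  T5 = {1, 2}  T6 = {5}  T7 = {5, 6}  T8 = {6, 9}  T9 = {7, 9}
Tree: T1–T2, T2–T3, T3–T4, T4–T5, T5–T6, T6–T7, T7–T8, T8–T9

No — edge (2,5) lies in no bag.

A tree decomposition must satisfy three properties: every vertex lies in some bag; for every edge, both endpoints lie together in some bag; and for every vertex, the bags containing it form a connected subtree. Here edge (2,5) lies in no bag, so the decomposition is invalid.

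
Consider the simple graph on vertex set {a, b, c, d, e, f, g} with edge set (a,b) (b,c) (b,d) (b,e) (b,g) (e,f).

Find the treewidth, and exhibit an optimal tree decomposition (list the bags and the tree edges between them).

The largest bag has 2 vertices, giving width 1; this decomposition certifies tw(G) ≤ 1. G has an edge, so its treewidth is at least 1. The upper and lower bounds meet at 1, so that is the treewidth.

Treewidth 1.
One such decomposition:
Bags: B1 = {b, c}  B2 = {b, e}  B3 = {b, g}  B4 = {b, d}  B5 = {a, b}  B6 = {e, f}
Tree: B1–B2, B1–B3, B3–B4, B4–B5, B2–B6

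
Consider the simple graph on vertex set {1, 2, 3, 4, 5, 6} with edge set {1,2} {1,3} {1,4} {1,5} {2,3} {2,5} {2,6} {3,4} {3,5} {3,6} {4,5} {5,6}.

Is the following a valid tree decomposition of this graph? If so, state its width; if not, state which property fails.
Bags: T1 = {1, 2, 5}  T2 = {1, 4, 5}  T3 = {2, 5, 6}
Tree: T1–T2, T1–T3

A tree decomposition must satisfy three properties: every vertex lies in some bag; for every edge, both endpoints lie together in some bag; and for every vertex, the bags containing it form a connected subtree. Here vertex 3 appears in no bag, so the decomposition is invalid.

No — vertex 3 appears in no bag.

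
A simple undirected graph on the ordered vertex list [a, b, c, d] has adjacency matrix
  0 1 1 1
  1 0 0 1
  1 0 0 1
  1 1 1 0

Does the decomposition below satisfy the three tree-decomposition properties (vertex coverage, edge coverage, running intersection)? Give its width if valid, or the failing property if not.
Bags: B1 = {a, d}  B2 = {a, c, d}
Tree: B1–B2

A tree decomposition must satisfy three properties: every vertex lies in some bag; for every edge, both endpoints lie together in some bag; and for every vertex, the bags containing it form a connected subtree. Here vertex b appears in no bag, so the decomposition is invalid.

No — vertex b appears in no bag.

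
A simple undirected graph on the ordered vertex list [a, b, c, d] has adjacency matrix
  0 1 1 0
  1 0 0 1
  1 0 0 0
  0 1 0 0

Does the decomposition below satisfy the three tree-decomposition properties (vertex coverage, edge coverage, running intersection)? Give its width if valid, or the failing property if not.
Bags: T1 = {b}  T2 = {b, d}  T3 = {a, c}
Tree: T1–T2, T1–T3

A tree decomposition must satisfy three properties: every vertex lies in some bag; for every edge, both endpoints lie together in some bag; and for every vertex, the bags containing it form a connected subtree. Here edge (a,b) lies in no bag, so the decomposition is invalid.

No — edge (a,b) lies in no bag.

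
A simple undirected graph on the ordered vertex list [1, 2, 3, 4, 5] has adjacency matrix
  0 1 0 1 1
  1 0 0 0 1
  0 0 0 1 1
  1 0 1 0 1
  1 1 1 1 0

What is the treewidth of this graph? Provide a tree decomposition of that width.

Treewidth 2.
Bags: B1 = {1, 4, 5}  B2 = {1, 2, 5}  B3 = {3, 4, 5}
Tree: B1–B2, B1–B3

Each bag holds 3 vertices, so the decomposition has width 2, which upper-bounds the treewidth. Conversely, {1, 2, 5} is a clique of size 3, and the vertices of any clique must share a bag in every tree decomposition; so some bag has ≥ 3 vertices and tw(G) ≥ 2. The upper and lower bounds meet at 2, so that is the treewidth.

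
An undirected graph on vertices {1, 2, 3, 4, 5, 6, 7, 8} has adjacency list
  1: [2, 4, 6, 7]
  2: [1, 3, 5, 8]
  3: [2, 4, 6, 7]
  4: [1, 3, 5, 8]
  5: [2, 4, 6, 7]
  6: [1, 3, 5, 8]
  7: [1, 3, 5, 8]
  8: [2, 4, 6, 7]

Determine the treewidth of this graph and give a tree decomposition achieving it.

Every bag has size at most 5, so the width is 5 − 1 = 4 and tw(G) ≤ 4. For the lower bound: the 5 vertex sets {5,7}, {3,6}, {2,8}, {4}, {1} are disjoint, each induces a connected subgraph, and every pair is joined by at least one edge of G. Contracting each set to a single vertex therefore yields K_{5} as a minor, and since treewidth is minor-monotone, tw(G) ≥ tw(K_{5}) = 4. Therefore the treewidth is 4.

Treewidth 4.
Bags: B1 = {2, 4, 5, 6, 7}  B2 = {2, 3, 4, 6, 7}  B3 = {2, 4, 6, 7, 8}  B4 = {1, 2, 4, 6, 7}
Tree: B1–B2, B2–B3, B3–B4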